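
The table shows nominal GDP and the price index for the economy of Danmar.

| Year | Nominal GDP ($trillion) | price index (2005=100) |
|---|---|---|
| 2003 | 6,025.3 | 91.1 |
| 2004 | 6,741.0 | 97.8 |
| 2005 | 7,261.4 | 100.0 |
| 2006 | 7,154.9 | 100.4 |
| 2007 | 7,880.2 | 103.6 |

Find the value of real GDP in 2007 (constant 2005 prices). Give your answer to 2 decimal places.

Real GDP 2007 = 7880.2 / 1.036 = 7606.37.

$7,606.37 trillion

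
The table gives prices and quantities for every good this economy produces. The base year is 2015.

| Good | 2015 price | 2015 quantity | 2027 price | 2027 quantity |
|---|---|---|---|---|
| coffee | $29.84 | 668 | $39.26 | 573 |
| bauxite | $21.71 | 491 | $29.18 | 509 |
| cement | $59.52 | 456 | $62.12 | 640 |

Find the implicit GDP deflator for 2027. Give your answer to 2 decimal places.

Nominal GDP 2027 = 39.26·573 + 29.18·509 + 62.12·640 = 77105.40.
Real GDP 2027 (at 2015 prices) = 29.84·573 + 21.71·509 + 59.52·640 = 66241.51.
Deflator = Nominal/Real × 100 = 77105.40/66241.51 × 100 = 116.400.

116.40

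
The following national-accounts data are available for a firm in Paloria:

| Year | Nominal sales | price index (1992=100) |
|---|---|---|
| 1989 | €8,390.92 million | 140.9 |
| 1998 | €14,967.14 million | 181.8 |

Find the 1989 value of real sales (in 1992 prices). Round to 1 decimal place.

€5,955.2 million

Real sales = Nominal / (price index/100) = 8390.92 / 1.409 = 5955.23.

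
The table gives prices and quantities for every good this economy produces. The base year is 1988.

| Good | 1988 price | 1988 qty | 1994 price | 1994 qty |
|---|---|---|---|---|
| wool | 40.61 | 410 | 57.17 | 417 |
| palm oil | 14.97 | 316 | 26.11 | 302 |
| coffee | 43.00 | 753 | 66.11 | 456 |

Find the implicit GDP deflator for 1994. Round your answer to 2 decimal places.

Nominal GDP 1994 = 57.17·417 + 26.11·302 + 66.11·456 = 61871.27.
Real GDP 1994 (at 1988 prices) = 40.61·417 + 14.97·302 + 43.00·456 = 41063.31.
Deflator = Nominal/Real × 100 = 61871.27/41063.31 × 100 = 150.673.

150.67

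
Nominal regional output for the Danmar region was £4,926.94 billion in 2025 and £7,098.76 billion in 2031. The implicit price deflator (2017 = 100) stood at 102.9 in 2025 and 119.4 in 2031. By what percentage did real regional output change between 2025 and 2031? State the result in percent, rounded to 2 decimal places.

24.17%

Deflate each year: 2025 → 4926.94/1.029 = 4788.09; 2031 → 7098.76/1.194 = 5945.36.
So real regional output changed by 5945.36/4788.09 − 1 = 0.2417, i.e. 24.17%.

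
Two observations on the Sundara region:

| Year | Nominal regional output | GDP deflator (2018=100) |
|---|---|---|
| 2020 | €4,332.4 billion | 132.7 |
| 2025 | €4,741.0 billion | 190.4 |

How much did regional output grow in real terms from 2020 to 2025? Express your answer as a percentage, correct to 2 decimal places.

Deflate each year: 2020 → 4332.4/1.327 = 3264.81; 2025 → 4741.0/1.904 = 2490.02.
So real regional output changed by 2490.02/3264.81 − 1 = -0.2373, i.e. -23.73%.

-23.73%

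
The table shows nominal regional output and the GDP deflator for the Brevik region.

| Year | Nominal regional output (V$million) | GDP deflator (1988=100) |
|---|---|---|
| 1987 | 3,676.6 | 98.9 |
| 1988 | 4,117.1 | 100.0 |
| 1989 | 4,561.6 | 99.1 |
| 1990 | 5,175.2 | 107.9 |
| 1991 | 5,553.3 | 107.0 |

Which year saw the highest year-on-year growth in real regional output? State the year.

1989

1988: real = 4117.1/1.000 = 4117.10; growth vs 1987 (3717.49) = 10.75%.
1989: real = 4561.6/0.991 = 4603.03; growth vs 1988 (4117.10) = 11.80%.
1990: real = 5175.2/1.079 = 4796.29; growth vs 1989 (4603.03) = 4.20%.
1991: real = 5553.3/1.070 = 5190.00; growth vs 1990 (4796.29) = 8.21%.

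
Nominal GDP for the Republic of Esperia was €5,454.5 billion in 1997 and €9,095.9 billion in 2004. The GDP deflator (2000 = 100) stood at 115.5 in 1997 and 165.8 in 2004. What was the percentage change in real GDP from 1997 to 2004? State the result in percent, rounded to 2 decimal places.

Deflate each year: 1997 → 5454.5/1.155 = 4722.51; 2004 → 9095.9/1.658 = 5486.07.
So real GDP changed by 5486.07/4722.51 − 1 = 0.1617, i.e. 16.17%.

16.17%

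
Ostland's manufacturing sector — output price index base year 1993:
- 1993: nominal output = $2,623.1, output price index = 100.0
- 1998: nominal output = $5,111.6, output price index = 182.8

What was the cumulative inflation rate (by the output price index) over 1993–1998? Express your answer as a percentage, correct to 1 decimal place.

82.8%

Price-level change = 182.8 / 100.0 − 1 = 0.8280.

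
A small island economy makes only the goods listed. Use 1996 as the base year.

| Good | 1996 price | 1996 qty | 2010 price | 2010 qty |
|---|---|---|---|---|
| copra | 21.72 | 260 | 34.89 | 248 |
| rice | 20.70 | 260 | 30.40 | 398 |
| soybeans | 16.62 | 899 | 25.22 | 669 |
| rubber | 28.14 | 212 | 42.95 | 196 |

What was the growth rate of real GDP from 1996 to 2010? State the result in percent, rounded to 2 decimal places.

Real GDP 1996 = Nominal GDP 1996 = 21.72·260 + 20.70·260 + 16.62·899 + 28.14·212 = 31936.26.
Real GDP 2010 (at 1996 prices) = 21.72·248 + 20.70·398 + 16.62·669 + 28.14·196 = 30259.38.
Real growth = 30259.38/31936.26 − 1 = -0.0525.

-5.25%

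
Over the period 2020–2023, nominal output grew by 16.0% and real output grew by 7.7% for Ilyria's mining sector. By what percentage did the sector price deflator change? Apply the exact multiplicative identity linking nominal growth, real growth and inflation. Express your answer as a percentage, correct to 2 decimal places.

(1 + g_nom) = (1 + g_real)(1 + π), so π = 1.1600 / 1.0770 − 1 = 0.07707.

7.71%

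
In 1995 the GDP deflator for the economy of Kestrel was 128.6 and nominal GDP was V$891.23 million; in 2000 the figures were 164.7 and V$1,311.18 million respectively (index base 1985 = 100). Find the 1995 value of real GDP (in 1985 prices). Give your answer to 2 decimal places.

Real GDP = Nominal / (GDP deflator/100) = 891.23 / 1.286 = 693.02.

V$693.02 million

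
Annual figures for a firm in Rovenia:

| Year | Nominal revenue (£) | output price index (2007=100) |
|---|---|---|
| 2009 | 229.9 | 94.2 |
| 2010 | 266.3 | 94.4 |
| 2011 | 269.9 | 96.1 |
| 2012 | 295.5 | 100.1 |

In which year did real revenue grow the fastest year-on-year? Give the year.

2010: real = 266.3/0.944 = 282.10; growth vs 2009 (244.06) = 15.59%.
2011: real = 269.9/0.961 = 280.85; growth vs 2010 (282.10) = -0.44%.
2012: real = 295.5/1.001 = 295.20; growth vs 2011 (280.85) = 5.11%.

2010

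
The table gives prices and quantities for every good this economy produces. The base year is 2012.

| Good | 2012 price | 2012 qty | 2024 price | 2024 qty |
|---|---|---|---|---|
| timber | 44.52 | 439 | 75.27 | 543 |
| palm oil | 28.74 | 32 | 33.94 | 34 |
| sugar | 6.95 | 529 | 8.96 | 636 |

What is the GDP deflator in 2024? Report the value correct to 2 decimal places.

161.38

Nominal GDP 2024 = 75.27·543 + 33.94·34 + 8.96·636 = 47724.13.
Real GDP 2024 (at 2012 prices) = 44.52·543 + 28.74·34 + 6.95·636 = 29571.72.
Deflator = Nominal/Real × 100 = 47724.13/29571.72 × 100 = 161.384.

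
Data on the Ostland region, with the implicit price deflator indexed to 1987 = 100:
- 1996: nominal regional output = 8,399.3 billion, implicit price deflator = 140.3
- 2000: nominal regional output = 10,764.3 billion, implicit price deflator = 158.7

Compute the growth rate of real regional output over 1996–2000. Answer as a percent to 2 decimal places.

Real regional output 1996 = 8399.3 / 1.403 = 5986.67.
Real regional output 2000 = 10764.3 / 1.587 = 6782.80.
Real growth = 6782.80 / 5986.67 − 1 = 0.1330.

13.30%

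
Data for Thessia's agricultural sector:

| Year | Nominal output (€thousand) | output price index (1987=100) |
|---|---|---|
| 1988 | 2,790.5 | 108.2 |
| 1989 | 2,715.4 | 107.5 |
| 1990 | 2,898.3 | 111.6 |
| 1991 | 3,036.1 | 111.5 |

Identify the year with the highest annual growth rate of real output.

1989: real = 2715.4/1.075 = 2525.95; growth vs 1988 (2579.02) = -2.06%.
1990: real = 2898.3/1.116 = 2597.04; growth vs 1989 (2525.95) = 2.81%.
1991: real = 3036.1/1.115 = 2722.96; growth vs 1990 (2597.04) = 4.85%.

1991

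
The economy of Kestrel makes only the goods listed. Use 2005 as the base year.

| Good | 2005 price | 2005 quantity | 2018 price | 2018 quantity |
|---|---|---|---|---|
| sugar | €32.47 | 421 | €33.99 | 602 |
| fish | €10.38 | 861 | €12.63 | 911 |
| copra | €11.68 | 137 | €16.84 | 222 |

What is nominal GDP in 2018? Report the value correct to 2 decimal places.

Nominal GDP 2018 = Σ (p_2018 × q_2018) = 33.99·602 + 12.63·911 + 16.84·222 = 35706.39.

€35706.39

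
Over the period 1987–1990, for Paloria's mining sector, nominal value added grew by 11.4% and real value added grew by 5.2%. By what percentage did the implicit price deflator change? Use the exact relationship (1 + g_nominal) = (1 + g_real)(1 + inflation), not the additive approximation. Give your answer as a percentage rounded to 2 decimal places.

(1 + g_nom) = (1 + g_real)(1 + π), so π = 1.1140 / 1.0520 − 1 = 0.05894.

5.89%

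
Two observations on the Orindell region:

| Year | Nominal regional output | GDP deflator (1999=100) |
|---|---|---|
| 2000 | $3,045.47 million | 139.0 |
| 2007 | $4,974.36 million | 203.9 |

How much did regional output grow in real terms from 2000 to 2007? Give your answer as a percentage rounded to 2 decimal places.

Deflate each year: 2000 → 3045.47/1.390 = 2190.99; 2007 → 4974.36/2.039 = 2439.61.
So real regional output changed by 2439.61/2190.99 − 1 = 0.1135, i.e. 11.35%.

11.35%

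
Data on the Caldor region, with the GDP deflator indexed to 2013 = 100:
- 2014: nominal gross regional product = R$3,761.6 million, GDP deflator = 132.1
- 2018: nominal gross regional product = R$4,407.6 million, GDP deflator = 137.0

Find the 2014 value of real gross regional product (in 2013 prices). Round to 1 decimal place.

Real gross regional product = Nominal / (GDP deflator/100) = 3761.6 / 1.321 = 2847.54.

R$2,847.5 million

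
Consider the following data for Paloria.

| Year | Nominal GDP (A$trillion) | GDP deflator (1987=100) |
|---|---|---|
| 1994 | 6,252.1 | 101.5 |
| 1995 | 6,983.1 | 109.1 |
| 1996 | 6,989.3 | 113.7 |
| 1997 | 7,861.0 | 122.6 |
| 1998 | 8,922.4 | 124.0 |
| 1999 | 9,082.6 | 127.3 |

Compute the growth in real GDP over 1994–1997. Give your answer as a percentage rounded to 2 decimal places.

4.09%

Real GDP 1994 = 6252.1/1.015 = 6159.70.
Real GDP 1997 = 7861.0/1.226 = 6411.91.
Change = 6411.91/6159.70 − 1 = 0.0409.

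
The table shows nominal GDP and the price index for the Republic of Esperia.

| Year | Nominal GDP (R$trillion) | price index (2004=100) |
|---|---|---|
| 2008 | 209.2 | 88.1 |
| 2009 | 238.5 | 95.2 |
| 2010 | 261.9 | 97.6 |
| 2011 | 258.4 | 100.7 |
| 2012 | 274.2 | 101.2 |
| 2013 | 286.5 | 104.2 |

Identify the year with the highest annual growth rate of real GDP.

2010

2009: real = 238.5/0.952 = 250.53; growth vs 2008 (237.46) = 5.50%.
2010: real = 261.9/0.976 = 268.34; growth vs 2009 (250.53) = 7.11%.
2011: real = 258.4/1.007 = 256.60; growth vs 2010 (268.34) = -4.38%.
2012: real = 274.2/1.012 = 270.95; growth vs 2011 (256.60) = 5.59%.
2013: real = 286.5/1.042 = 274.95; growth vs 2012 (270.95) = 1.48%.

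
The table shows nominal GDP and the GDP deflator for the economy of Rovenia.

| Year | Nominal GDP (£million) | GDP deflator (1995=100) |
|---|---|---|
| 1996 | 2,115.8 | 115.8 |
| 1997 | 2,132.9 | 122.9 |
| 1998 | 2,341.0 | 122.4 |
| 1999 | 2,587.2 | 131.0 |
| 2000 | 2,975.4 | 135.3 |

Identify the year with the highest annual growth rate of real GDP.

1997: real = 2132.9/1.229 = 1735.48; growth vs 1996 (1827.12) = -5.02%.
1998: real = 2341.0/1.224 = 1912.58; growth vs 1997 (1735.48) = 10.20%.
1999: real = 2587.2/1.310 = 1974.96; growth vs 1998 (1912.58) = 3.26%.
2000: real = 2975.4/1.353 = 2199.11; growth vs 1999 (1974.96) = 11.35%.

2000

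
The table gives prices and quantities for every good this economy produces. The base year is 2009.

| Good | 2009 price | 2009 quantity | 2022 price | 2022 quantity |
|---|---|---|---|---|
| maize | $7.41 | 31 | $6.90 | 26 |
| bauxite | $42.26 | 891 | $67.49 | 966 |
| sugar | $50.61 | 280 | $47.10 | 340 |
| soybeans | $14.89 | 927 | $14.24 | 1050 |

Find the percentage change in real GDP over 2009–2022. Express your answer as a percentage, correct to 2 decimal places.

12.15%

Real GDP 2009 = Nominal GDP 2009 = 7.41·31 + 42.26·891 + 50.61·280 + 14.89·927 = 65857.20.
Real GDP 2022 (at 2009 prices) = 7.41·26 + 42.26·966 + 50.61·340 + 14.89·1050 = 73857.72.
Real growth = 73857.72/65857.20 − 1 = 0.1215.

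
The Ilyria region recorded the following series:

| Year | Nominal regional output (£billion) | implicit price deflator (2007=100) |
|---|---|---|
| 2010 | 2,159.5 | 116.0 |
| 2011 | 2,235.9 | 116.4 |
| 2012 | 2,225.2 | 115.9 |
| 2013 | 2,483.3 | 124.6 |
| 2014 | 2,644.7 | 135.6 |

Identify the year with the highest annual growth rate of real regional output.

2011: real = 2235.9/1.164 = 1920.88; growth vs 2010 (1861.64) = 3.18%.
2012: real = 2225.2/1.159 = 1919.93; growth vs 2011 (1920.88) = -0.05%.
2013: real = 2483.3/1.246 = 1993.02; growth vs 2012 (1919.93) = 3.81%.
2014: real = 2644.7/1.356 = 1950.37; growth vs 2013 (1993.02) = -2.14%.

2013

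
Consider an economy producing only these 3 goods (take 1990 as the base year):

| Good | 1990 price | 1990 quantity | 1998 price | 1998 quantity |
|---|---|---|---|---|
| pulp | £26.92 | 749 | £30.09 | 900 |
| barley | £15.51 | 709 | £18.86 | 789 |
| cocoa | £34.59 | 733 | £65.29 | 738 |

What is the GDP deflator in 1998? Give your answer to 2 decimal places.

145.41

Nominal GDP 1998 = 30.09·900 + 18.86·789 + 65.29·738 = 90145.56.
Real GDP 1998 (at 1990 prices) = 26.92·900 + 15.51·789 + 34.59·738 = 61992.81.
Deflator = Nominal/Real × 100 = 90145.56/61992.81 × 100 = 145.413.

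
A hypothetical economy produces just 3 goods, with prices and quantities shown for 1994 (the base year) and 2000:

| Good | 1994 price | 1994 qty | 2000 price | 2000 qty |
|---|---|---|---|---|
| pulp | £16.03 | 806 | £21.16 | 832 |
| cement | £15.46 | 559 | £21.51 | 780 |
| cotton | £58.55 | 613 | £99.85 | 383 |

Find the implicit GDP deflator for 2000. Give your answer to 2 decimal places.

Nominal GDP 2000 = 21.16·832 + 21.51·780 + 99.85·383 = 72625.47.
Real GDP 2000 (at 1994 prices) = 16.03·832 + 15.46·780 + 58.55·383 = 47820.41.
Deflator = Nominal/Real × 100 = 72625.47/47820.41 × 100 = 151.871.

151.87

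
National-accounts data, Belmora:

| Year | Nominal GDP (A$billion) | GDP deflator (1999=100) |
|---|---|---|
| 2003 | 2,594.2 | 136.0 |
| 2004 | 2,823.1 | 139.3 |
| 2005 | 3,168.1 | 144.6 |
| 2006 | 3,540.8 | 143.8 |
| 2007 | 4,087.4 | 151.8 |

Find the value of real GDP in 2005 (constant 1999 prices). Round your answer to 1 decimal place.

A$2,190.9 billion

Real GDP 2005 = 3168.1 / 1.446 = 2190.94.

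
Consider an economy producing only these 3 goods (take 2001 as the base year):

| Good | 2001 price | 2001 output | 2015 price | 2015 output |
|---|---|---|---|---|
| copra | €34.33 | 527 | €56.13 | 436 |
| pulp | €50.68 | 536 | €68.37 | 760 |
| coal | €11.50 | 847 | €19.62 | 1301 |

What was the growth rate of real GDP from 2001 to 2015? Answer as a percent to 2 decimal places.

Real GDP 2001 = Nominal GDP 2001 = 34.33·527 + 50.68·536 + 11.50·847 = 54996.89.
Real GDP 2015 (at 2001 prices) = 34.33·436 + 50.68·760 + 11.50·1301 = 68446.18.
Real growth = 68446.18/54996.89 − 1 = 0.2445.

24.45%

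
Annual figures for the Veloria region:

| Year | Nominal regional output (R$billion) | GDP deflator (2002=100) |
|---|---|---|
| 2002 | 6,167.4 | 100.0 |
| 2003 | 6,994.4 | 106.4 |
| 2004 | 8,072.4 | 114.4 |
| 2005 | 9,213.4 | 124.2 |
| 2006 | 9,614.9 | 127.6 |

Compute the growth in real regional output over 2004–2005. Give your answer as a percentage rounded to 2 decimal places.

5.13%

Real regional output 2004 = 8072.4/1.144 = 7056.29.
Real regional output 2005 = 9213.4/1.242 = 7418.20.
Change = 7418.20/7056.29 − 1 = 0.0513.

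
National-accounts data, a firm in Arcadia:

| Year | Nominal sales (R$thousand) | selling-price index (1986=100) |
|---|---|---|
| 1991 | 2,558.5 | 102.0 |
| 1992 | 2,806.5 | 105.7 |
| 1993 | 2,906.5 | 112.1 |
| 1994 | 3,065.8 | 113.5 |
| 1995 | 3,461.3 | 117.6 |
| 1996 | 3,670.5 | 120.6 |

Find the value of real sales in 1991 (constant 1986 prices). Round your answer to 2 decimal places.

Real sales 1991 = 2558.5 / 1.020 = 2508.33.

R$2,508.33 thousand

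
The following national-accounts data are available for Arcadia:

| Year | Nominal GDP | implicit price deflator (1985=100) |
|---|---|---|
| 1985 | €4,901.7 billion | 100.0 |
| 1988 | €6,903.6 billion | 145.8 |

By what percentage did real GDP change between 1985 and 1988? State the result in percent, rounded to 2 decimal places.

-3.40%

Deflate each year: 1985 → 4901.7/1.000 = 4901.70; 1988 → 6903.6/1.458 = 4734.98.
So real GDP changed by 4734.98/4901.70 − 1 = -0.0340, i.e. -3.40%.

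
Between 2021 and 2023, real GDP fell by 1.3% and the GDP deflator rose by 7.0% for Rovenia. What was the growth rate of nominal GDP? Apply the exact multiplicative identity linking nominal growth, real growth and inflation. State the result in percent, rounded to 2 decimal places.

(1 + g_nom) = (1 + g_real)(1 + π) = 0.9870 × 1.0700 = 1.05609.

5.61%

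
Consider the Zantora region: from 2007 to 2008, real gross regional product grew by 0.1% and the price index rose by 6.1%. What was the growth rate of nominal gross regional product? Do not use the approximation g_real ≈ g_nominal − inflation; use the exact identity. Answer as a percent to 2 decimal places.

6.21%

(1 + g_nom) = (1 + g_real)(1 + π) = 1.0010 × 1.0610 = 1.06206.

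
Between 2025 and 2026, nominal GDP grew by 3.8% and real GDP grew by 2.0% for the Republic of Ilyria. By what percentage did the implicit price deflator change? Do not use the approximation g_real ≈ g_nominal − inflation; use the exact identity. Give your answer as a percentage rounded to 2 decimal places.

(1 + g_nom) = (1 + g_real)(1 + π), so π = 1.0380 / 1.0200 − 1 = 0.01765.

1.76%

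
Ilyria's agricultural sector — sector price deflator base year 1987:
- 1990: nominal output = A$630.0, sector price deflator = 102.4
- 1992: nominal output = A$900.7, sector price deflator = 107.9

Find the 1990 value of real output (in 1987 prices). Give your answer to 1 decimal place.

A$615.2

Real output = Nominal / (sector price deflator/100) = 630.0 / 1.024 = 615.23.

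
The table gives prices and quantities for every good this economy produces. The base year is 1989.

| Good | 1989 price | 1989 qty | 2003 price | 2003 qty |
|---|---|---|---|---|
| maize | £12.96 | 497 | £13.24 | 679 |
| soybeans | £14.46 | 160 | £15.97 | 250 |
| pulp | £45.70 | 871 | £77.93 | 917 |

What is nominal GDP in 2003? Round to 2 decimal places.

£84444.27

Nominal GDP 2003 = Σ (p_2003 × q_2003) = 13.24·679 + 15.97·250 + 77.93·917 = 84444.27.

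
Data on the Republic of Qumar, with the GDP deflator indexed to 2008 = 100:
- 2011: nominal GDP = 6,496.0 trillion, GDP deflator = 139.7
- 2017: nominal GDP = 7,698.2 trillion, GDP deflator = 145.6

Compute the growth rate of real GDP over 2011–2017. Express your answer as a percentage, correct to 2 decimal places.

13.70%

Deflate each year: 2011 → 6496.0/1.397 = 4649.96; 2017 → 7698.2/1.456 = 5287.23.
So real GDP changed by 5287.23/4649.96 − 1 = 0.1370, i.e. 13.70%.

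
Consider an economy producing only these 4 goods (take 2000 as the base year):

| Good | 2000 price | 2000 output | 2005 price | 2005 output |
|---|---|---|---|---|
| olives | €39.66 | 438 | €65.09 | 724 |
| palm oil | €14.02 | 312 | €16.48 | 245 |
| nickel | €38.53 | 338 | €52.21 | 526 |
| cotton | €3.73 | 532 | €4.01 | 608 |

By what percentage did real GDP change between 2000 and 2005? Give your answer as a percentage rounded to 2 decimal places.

Real GDP 2000 = Nominal GDP 2000 = 39.66·438 + 14.02·312 + 38.53·338 + 3.73·532 = 36752.82.
Real GDP 2005 (at 2000 prices) = 39.66·724 + 14.02·245 + 38.53·526 + 3.73·608 = 54683.36.
Real growth = 54683.36/36752.82 − 1 = 0.4879.

48.79%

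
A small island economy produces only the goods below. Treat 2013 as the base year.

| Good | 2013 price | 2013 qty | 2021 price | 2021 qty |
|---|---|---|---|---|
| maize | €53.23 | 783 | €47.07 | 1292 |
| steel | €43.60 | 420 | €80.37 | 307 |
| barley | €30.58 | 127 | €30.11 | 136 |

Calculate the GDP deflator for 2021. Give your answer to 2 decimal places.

Nominal GDP 2021 = 47.07·1292 + 80.37·307 + 30.11·136 = 89582.99.
Real GDP 2021 (at 2013 prices) = 53.23·1292 + 43.60·307 + 30.58·136 = 86317.24.
Deflator = Nominal/Real × 100 = 89582.99/86317.24 × 100 = 103.783.

103.78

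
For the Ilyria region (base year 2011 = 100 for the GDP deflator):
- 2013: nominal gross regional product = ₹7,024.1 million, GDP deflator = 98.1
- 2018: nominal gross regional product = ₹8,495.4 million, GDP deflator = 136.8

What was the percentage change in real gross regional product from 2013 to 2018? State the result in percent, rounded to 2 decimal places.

Deflate each year: 2013 → 7024.1/0.981 = 7160.14; 2018 → 8495.4/1.368 = 6210.09.
So real gross regional product changed by 6210.09/7160.14 − 1 = -0.1327, i.e. -13.27%.

-13.27%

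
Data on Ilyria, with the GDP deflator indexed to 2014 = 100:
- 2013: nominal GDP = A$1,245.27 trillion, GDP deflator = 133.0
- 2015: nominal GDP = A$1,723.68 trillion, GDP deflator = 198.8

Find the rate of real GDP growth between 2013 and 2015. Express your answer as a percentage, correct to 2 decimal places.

-7.40%

Real GDP 2013 = 1245.27 / 1.330 = 936.29.
Real GDP 2015 = 1723.68 / 1.988 = 867.04.
Real growth = 867.04 / 936.29 − 1 = -0.0740.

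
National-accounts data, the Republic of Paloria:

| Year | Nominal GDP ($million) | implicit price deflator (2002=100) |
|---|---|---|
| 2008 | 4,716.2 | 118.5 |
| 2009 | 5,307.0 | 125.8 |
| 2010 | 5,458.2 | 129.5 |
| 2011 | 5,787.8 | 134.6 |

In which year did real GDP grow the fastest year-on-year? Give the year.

2009

2009: real = 5307.0/1.258 = 4218.60; growth vs 2008 (3979.92) = 6.00%.
2010: real = 5458.2/1.295 = 4214.83; growth vs 2009 (4218.60) = -0.09%.
2011: real = 5787.8/1.346 = 4300.00; growth vs 2010 (4214.83) = 2.02%.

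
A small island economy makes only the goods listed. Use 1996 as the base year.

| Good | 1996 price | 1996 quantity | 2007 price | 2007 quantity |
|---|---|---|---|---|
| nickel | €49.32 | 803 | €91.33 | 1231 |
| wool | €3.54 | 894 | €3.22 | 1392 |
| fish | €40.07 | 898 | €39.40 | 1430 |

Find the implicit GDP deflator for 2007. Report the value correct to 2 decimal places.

140.92

Nominal GDP 2007 = 91.33·1231 + 3.22·1392 + 39.40·1430 = 173251.47.
Real GDP 2007 (at 1996 prices) = 49.32·1231 + 3.54·1392 + 40.07·1430 = 122940.70.
Deflator = Nominal/Real × 100 = 173251.47/122940.70 × 100 = 140.923.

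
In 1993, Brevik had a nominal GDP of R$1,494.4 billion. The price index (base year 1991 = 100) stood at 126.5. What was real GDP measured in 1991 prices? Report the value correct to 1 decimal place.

R$1,181.3 billion

Real GDP = Nominal / (price index/100) = 1494.4 / 1.265 = 1181.34.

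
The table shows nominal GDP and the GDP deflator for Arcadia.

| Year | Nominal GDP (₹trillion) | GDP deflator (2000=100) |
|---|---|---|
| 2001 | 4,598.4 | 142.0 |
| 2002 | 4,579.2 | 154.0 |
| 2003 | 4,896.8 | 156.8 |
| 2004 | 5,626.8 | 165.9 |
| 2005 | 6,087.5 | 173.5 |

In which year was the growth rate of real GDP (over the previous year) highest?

2002: real = 4579.2/1.540 = 2973.51; growth vs 2001 (3238.31) = -8.18%.
2003: real = 4896.8/1.568 = 3122.96; growth vs 2002 (2973.51) = 5.03%.
2004: real = 5626.8/1.659 = 3391.68; growth vs 2003 (3122.96) = 8.60%.
2005: real = 6087.5/1.735 = 3508.65; growth vs 2004 (3391.68) = 3.45%.

2004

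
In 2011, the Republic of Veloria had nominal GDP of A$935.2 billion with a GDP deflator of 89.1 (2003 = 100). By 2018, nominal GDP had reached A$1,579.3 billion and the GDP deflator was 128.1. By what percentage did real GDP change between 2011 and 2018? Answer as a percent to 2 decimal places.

Deflate each year: 2011 → 935.2/0.891 = 1049.61; 2018 → 1579.3/1.281 = 1232.86.
So real GDP changed by 1232.86/1049.61 − 1 = 0.1746, i.e. 17.46%.

17.46%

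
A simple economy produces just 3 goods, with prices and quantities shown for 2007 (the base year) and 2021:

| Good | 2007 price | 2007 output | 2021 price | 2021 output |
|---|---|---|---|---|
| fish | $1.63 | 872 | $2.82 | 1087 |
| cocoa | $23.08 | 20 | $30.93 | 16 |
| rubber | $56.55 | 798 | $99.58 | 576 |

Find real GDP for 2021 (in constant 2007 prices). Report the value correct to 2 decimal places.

Real GDP 2021 = Σ (p_2007 × q_2021) = 1.63·1087 + 23.08·16 + 56.55·576 = 34713.89.

$34713.89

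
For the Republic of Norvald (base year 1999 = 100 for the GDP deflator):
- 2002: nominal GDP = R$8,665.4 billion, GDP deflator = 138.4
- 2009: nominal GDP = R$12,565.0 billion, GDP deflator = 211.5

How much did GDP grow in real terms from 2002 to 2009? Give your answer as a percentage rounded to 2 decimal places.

Real GDP 2002 = 8665.4 / 1.384 = 6261.13.
Real GDP 2009 = 12565.0 / 2.115 = 5940.90.
Real growth = 5940.90 / 6261.13 − 1 = -0.0511.

-5.11%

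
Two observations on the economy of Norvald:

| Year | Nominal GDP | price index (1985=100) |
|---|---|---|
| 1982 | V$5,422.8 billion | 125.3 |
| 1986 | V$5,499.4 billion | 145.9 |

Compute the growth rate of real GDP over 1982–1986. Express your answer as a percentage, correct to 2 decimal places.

Deflate each year: 1982 → 5422.8/1.253 = 4327.85; 1986 → 5499.4/1.459 = 3769.29.
So real GDP changed by 3769.29/4327.85 − 1 = -0.1291, i.e. -12.91%.

-12.91%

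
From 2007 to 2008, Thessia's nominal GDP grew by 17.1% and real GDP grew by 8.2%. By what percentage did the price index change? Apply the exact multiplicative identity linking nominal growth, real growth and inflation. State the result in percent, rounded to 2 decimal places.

(1 + g_nom) = (1 + g_real)(1 + π), so π = 1.1710 / 1.0820 − 1 = 0.08226.

8.23%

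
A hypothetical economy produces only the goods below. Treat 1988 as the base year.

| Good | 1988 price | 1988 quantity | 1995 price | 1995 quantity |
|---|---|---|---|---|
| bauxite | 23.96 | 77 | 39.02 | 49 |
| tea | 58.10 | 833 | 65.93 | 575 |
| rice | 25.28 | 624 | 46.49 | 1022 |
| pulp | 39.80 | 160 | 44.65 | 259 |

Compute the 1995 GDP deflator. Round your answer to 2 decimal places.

Nominal GDP 1995 = 39.02·49 + 65.93·575 + 46.49·1022 + 44.65·259 = 98898.86.
Real GDP 1995 (at 1988 prices) = 23.96·49 + 58.10·575 + 25.28·1022 + 39.80·259 = 70725.90.
Deflator = Nominal/Real × 100 = 98898.86/70725.90 × 100 = 139.834.

139.83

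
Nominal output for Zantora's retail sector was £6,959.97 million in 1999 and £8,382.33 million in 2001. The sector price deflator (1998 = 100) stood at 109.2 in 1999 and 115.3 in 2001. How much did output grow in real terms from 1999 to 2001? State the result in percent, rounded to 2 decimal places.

Deflate each year: 1999 → 6959.97/1.092 = 6373.60; 2001 → 8382.33/1.153 = 7270.02.
So real output changed by 7270.02/6373.60 − 1 = 0.1406, i.e. 14.06%.

14.06%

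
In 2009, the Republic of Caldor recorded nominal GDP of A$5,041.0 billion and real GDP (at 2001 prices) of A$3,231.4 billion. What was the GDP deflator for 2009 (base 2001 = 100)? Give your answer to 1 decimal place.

156.0

GDP deflator = (Nominal / Real) × 100 = 5041.0 / 3231.4 × 100 = 156.00.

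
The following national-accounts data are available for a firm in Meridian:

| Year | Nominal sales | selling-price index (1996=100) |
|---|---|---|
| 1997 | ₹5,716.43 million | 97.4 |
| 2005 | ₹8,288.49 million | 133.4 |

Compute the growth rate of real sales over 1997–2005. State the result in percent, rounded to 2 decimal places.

5.87%

Real sales 1997 = 5716.43 / 0.974 = 5869.02.
Real sales 2005 = 8288.49 / 1.334 = 6213.26.
Real growth = 6213.26 / 5869.02 − 1 = 0.0587.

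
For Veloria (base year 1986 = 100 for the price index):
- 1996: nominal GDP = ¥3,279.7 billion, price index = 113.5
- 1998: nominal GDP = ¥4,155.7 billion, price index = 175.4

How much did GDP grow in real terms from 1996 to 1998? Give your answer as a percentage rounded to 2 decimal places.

Deflate each year: 1996 → 3279.7/1.135 = 2889.60; 1998 → 4155.7/1.754 = 2369.27.
So real GDP changed by 2369.27/2889.60 − 1 = -0.1801, i.e. -18.01%.

-18.01%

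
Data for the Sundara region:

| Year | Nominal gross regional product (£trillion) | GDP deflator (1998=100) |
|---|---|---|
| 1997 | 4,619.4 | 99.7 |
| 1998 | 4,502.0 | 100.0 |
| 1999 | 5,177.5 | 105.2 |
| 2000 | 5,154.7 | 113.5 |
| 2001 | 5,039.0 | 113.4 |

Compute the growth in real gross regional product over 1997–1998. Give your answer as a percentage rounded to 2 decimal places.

Real gross regional product 1997 = 4619.4/0.997 = 4633.30.
Real gross regional product 1998 = 4502.0/1.000 = 4502.00.
Change = 4502.00/4633.30 − 1 = -0.0283.

-2.83%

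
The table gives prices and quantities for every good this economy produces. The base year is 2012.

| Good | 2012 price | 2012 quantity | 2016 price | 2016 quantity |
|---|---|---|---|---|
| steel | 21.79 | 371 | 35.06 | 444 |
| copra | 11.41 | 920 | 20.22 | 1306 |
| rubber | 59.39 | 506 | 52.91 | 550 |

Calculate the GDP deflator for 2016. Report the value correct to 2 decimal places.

124.17

Nominal GDP 2016 = 35.06·444 + 20.22·1306 + 52.91·550 = 71074.46.
Real GDP 2016 (at 2012 prices) = 21.79·444 + 11.41·1306 + 59.39·550 = 57240.72.
Deflator = Nominal/Real × 100 = 71074.46/57240.72 × 100 = 124.168.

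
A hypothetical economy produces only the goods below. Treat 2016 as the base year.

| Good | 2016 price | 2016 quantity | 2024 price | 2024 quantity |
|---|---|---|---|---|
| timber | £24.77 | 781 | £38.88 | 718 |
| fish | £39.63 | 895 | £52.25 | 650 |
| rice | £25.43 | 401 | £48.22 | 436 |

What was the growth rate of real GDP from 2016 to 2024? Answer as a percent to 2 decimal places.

Real GDP 2016 = Nominal GDP 2016 = 24.77·781 + 39.63·895 + 25.43·401 = 65011.65.
Real GDP 2024 (at 2016 prices) = 24.77·718 + 39.63·650 + 25.43·436 = 54631.84.
Real growth = 54631.84/65011.65 − 1 = -0.1597.

-15.97%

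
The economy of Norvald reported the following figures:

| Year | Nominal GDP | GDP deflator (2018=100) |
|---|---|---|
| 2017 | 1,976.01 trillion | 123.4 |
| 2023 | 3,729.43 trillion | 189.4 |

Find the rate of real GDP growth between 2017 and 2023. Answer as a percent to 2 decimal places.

Deflate each year: 2017 → 1976.01/1.234 = 1601.30; 2023 → 3729.43/1.894 = 1969.08.
So real GDP changed by 1969.08/1601.30 − 1 = 0.2297, i.e. 22.97%.

22.97%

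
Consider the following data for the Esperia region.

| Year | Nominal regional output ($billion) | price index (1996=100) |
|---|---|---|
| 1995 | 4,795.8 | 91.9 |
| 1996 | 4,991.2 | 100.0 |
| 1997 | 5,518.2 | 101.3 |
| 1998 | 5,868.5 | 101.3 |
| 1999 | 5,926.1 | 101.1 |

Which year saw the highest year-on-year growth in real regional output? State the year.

1996: real = 4991.2/1.000 = 4991.20; growth vs 1995 (5218.50) = -4.36%.
1997: real = 5518.2/1.013 = 5447.38; growth vs 1996 (4991.20) = 9.14%.
1998: real = 5868.5/1.013 = 5793.19; growth vs 1997 (5447.38) = 6.35%.
1999: real = 5926.1/1.011 = 5861.62; growth vs 1998 (5793.19) = 1.18%.

1997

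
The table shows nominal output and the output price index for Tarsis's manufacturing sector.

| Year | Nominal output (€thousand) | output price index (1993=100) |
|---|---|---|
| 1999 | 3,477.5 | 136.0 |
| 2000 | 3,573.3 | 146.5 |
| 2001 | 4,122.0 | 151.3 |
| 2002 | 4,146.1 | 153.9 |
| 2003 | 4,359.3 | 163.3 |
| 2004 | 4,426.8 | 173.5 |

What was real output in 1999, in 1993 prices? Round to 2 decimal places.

Real output 1999 = 3477.5 / 1.360 = 2556.99.

€2,556.99 thousand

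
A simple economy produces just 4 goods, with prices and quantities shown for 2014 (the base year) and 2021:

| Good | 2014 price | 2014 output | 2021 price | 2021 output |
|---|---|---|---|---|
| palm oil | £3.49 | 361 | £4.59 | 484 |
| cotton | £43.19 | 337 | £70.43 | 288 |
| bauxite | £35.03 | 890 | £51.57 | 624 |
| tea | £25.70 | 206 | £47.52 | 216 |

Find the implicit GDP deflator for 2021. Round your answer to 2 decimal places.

156.36

Nominal GDP 2021 = 4.59·484 + 70.43·288 + 51.57·624 + 47.52·216 = 64949.40.
Real GDP 2021 (at 2014 prices) = 3.49·484 + 43.19·288 + 35.03·624 + 25.70·216 = 41537.80.
Deflator = Nominal/Real × 100 = 64949.40/41537.80 × 100 = 156.362.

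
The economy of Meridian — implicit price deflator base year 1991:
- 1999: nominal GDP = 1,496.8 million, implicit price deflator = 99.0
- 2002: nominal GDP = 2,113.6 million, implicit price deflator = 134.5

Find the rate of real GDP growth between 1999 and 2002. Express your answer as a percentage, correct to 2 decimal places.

3.94%

Real GDP 1999 = 1496.8 / 0.990 = 1511.92.
Real GDP 2002 = 2113.6 / 1.345 = 1571.45.
Real growth = 1571.45 / 1511.92 − 1 = 0.0394.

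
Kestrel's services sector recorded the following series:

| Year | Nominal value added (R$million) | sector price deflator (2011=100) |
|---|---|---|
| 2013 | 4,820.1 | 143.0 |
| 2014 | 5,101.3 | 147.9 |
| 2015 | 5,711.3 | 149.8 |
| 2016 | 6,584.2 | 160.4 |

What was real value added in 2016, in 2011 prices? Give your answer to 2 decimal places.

Real value added 2016 = 6584.2 / 1.604 = 4104.86.

R$4,104.86 million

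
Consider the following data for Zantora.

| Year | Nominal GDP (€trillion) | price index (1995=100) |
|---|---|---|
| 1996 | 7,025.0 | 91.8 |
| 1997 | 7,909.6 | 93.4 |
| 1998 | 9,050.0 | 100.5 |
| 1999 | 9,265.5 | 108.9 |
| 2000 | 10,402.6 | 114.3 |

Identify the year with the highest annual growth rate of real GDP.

1997: real = 7909.6/0.934 = 8468.52; growth vs 1996 (7652.51) = 10.66%.
1998: real = 9050.0/1.005 = 9004.98; growth vs 1997 (8468.52) = 6.33%.
1999: real = 9265.5/1.089 = 8508.26; growth vs 1998 (9004.98) = -5.52%.
2000: real = 10402.6/1.143 = 9101.14; growth vs 1999 (8508.26) = 6.97%.

1997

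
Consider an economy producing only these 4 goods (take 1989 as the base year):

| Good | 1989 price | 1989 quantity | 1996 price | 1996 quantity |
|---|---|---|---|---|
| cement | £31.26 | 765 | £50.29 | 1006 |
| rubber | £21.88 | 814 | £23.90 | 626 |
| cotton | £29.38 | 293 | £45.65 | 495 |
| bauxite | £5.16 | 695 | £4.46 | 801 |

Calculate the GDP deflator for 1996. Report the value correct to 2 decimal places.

Nominal GDP 1996 = 50.29·1006 + 23.90·626 + 45.65·495 + 4.46·801 = 91722.35.
Real GDP 1996 (at 1989 prices) = 31.26·1006 + 21.88·626 + 29.38·495 + 5.16·801 = 63820.70.
Deflator = Nominal/Real × 100 = 91722.35/63820.70 × 100 = 143.719.

143.72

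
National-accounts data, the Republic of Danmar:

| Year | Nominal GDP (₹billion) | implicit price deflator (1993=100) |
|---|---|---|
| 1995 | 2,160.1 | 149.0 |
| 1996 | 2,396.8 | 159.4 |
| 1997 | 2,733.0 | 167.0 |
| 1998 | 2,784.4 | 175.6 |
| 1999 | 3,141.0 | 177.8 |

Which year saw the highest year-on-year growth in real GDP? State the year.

1996: real = 2396.8/1.594 = 1503.64; growth vs 1995 (1449.73) = 3.72%.
1997: real = 2733.0/1.670 = 1636.53; growth vs 1996 (1503.64) = 8.84%.
1998: real = 2784.4/1.756 = 1585.65; growth vs 1997 (1636.53) = -3.11%.
1999: real = 3141.0/1.778 = 1766.59; growth vs 1998 (1585.65) = 11.41%.

1999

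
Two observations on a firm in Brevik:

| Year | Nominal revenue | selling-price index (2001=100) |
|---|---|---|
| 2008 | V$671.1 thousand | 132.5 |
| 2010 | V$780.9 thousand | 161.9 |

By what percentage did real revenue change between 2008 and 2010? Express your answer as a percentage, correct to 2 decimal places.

-4.77%

Deflate each year: 2008 → 671.1/1.325 = 506.49; 2010 → 780.9/1.619 = 482.33.
So real revenue changed by 482.33/506.49 − 1 = -0.0477, i.e. -4.77%.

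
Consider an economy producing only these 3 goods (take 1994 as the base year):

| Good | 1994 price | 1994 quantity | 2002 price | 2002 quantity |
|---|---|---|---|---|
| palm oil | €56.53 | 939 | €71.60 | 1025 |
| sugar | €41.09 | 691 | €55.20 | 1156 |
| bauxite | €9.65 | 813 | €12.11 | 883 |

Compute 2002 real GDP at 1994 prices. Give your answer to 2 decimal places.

Real GDP 2002 = Σ (p_1994 × q_2002) = 56.53·1025 + 41.09·1156 + 9.65·883 = 113964.24.

€113964.24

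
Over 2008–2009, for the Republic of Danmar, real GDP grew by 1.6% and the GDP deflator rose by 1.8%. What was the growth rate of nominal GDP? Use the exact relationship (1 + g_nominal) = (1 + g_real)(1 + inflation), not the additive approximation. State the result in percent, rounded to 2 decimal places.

3.43%

(1 + g_nom) = (1 + g_real)(1 + π) = 1.0160 × 1.0180 = 1.03429.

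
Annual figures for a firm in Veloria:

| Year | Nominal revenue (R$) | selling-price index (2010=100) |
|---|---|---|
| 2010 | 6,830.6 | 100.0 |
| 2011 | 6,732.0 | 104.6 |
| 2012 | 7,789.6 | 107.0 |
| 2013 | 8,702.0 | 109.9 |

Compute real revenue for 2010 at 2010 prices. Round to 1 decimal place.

Real revenue 2010 = 6830.6 / 1.000 = 6830.60.

R$6,830.6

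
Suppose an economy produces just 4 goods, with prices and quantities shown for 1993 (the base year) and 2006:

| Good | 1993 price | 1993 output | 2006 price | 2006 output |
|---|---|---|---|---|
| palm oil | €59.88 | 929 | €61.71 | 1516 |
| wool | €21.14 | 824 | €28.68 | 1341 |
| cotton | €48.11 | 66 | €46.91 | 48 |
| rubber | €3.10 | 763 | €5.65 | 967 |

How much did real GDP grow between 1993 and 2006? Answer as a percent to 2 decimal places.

Real GDP 1993 = Nominal GDP 1993 = 59.88·929 + 21.14·824 + 48.11·66 + 3.10·763 = 78588.44.
Real GDP 2006 (at 1993 prices) = 59.88·1516 + 21.14·1341 + 48.11·48 + 3.10·967 = 124433.80.
Real growth = 124433.80/78588.44 − 1 = 0.5834.

58.34%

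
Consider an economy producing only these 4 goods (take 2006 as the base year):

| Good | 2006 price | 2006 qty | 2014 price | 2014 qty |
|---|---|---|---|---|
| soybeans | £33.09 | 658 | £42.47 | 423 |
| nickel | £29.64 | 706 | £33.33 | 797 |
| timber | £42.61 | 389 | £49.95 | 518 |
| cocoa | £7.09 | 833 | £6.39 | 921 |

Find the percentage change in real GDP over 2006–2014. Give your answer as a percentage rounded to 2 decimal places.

1.60%

Real GDP 2006 = Nominal GDP 2006 = 33.09·658 + 29.64·706 + 42.61·389 + 7.09·833 = 65180.32.
Real GDP 2014 (at 2006 prices) = 33.09·423 + 29.64·797 + 42.61·518 + 7.09·921 = 66222.02.
Real growth = 66222.02/65180.32 − 1 = 0.0160.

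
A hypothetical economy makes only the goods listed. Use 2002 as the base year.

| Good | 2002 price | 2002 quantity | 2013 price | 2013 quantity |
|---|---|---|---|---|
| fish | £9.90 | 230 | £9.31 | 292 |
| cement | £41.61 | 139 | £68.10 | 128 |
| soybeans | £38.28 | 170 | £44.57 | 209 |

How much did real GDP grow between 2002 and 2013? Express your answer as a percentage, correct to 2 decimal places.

11.32%

Real GDP 2002 = Nominal GDP 2002 = 9.90·230 + 41.61·139 + 38.28·170 = 14568.39.
Real GDP 2013 (at 2002 prices) = 9.90·292 + 41.61·128 + 38.28·209 = 16217.40.
Real growth = 16217.40/14568.39 − 1 = 0.1132.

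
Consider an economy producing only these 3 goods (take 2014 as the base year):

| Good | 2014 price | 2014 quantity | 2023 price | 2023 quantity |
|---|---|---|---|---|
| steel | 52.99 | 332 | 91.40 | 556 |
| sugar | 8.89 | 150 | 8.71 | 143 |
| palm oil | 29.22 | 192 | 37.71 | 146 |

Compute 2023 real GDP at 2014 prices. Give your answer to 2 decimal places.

Real GDP 2023 = Σ (p_2014 × q_2023) = 52.99·556 + 8.89·143 + 29.22·146 = 34999.83.

34999.83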